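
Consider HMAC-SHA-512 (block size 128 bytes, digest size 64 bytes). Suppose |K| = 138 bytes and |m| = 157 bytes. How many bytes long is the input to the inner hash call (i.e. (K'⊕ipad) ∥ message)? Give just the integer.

Key is 138 > 128 bytes, so it is hashed to 64 bytes then zero-padded to 128: |K'| = 128.
Inner input = (K'⊕ipad) ∥ m → 128 + 157 = 285 bytes.

285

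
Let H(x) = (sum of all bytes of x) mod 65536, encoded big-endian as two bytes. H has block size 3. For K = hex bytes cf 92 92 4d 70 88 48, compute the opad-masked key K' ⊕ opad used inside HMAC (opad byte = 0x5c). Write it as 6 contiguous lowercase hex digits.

Key hex bytes cf 92 92 4d 70 88 48 is 7 bytes > B = 3, so hash it first: H(key) = 03 80, then zero-pad to 3 bytes: K' = 03 80 00.
XOR each byte with 0x5c: 03⊕5c=5f, 80⊕5c=dc, 00⊕5c=5c.

5fdc5c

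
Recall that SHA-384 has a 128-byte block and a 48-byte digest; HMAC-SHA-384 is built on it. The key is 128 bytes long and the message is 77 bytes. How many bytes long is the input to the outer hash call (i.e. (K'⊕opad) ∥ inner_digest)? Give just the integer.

Key is 128 ≤ 128 bytes, zero-padded: |K'| = 128.
Outer input = (K'⊕opad) ∥ H(inner) → 128 + 48 = 176 bytes.

176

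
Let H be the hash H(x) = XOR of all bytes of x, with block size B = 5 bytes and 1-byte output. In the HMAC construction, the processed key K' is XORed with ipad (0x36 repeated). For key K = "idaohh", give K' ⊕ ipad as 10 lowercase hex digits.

3536363636

Key "idaohh" = 69 64 61 6f 68 68 is 6 bytes > B = 5, so hash it first: H(key) = 03, then zero-pad to 5 bytes: K' = 03 00 00 00 00.
XOR each byte with 0x36: 03⊕36=35, 00⊕36=36, 00⊕36=36, 00⊕36=36, 00⊕36=36.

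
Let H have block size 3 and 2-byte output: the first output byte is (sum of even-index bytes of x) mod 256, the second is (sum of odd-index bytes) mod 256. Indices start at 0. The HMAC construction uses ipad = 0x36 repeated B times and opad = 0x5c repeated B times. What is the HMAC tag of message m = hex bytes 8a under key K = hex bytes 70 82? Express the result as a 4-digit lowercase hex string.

Key hex bytes 70 82 is 2 bytes ≤ B = 3; zero-pad to 3 bytes: K' = 70 82 00.
K' ⊕ ipad = 46 b4 36.  K' ⊕ opad = 2c de 5c.
Inner input = (K'⊕ipad) ∥ m = 46 b4 36 ∥ 8a.
Inner hash: even-index sum = 124 mod 256 = 124; odd-index sum = 318 mod 256 = 62 → 7c 3e.
Outer input = (K'⊕opad) ∥ inner = 2c de 5c ∥ 7c 3e.
Outer hash (tag): even-index sum = 198 mod 256 = 198; odd-index sum = 346 mod 256 = 90 → c6 5a.

c65a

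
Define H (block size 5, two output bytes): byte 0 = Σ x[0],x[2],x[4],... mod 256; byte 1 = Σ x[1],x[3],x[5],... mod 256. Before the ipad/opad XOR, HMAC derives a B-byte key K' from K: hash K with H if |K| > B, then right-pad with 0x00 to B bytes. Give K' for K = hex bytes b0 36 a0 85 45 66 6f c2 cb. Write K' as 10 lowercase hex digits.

cfe3000000

|K| = 9 > B = 5, so first hash the key.
H(K): even-index sum = 719 mod 256 = 207; odd-index sum = 483 mod 256 = 227 → cf e3.
Zero-pad H(K) = cf e3 to 5 bytes: K' = cf e3 00 00 00.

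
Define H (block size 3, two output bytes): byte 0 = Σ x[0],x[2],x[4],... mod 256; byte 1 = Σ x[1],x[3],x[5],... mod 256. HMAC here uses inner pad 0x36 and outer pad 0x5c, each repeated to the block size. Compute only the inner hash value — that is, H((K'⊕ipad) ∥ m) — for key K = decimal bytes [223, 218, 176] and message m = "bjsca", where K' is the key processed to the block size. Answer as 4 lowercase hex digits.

Key decimal bytes [223, 218, 176] = df da b0 is exactly B = 3 bytes: K' = df da b0.
K' ⊕ ipad = e9 ec 86.
Inner input = e9 ec 86 ∥ 62 6a 73 63 61.
Inner hash: even-index sum = 572 mod 256 = 60; odd-index sum = 546 mod 256 = 34 → 3c 22.

3c22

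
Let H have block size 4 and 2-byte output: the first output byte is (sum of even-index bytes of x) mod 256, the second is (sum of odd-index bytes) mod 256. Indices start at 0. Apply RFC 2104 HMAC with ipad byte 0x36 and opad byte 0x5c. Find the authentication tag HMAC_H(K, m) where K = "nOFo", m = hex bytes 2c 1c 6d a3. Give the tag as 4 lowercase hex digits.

Key "nOFo" = 6e 4f 46 6f is exactly B = 4 bytes: K' = 6e 4f 46 6f.
K' ⊕ ipad = 58 79 70 59.  K' ⊕ opad = 32 13 1a 33.
Inner input = (K'⊕ipad) ∥ m = 58 79 70 59 ∥ 2c 1c 6d a3.
Inner hash: even-index sum = 353 mod 256 = 97; odd-index sum = 401 mod 256 = 145 → 61 91.
Outer input = (K'⊕opad) ∥ inner = 32 13 1a 33 ∥ 61 91.
Outer hash (tag): even-index sum = 173 mod 256 = 173; odd-index sum = 215 mod 256 = 215 → ad d7.

add7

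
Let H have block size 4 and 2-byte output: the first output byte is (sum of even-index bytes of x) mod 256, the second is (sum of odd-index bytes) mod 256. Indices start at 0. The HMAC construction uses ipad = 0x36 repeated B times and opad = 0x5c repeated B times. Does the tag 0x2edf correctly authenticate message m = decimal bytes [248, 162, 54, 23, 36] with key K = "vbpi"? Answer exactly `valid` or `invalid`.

Key "vbpi" = 76 62 70 69 is exactly B = 4 bytes: K' = 76 62 70 69.
K' ⊕ ipad = 40 54 46 5f; K' ⊕ opad = 2a 3e 2c 35.
Inner hash: even-index sum = 472 mod 256 = 216; odd-index sum = 364 mod 256 = 108 → d8 6c.
Outer hash (recomputed tag): even-index sum = 302 mod 256 = 46; odd-index sum = 223 mod 256 = 223 → 2e df.
Recomputed tag = 2edf; claimed = 2edf → match.

valid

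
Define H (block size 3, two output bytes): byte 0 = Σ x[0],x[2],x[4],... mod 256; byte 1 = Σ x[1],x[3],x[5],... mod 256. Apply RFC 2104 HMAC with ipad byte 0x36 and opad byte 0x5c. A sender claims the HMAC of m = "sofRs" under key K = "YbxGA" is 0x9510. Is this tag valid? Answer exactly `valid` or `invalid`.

valid

Key "YbxGA" = 59 62 78 47 41 is 5 bytes > B = 3, so hash it first: H(key) = 12 a9, then zero-pad to 3 bytes: K' = 12 a9 00.
K' ⊕ ipad = 24 9f 36; K' ⊕ opad = 4e f5 5c.
Inner hash: even-index sum = 283 mod 256 = 27; odd-index sum = 491 mod 256 = 235 → 1b eb.
Outer hash (recomputed tag): even-index sum = 405 mod 256 = 149; odd-index sum = 272 mod 256 = 16 → 95 10.
Recomputed tag = 9510; claimed = 9510 → match.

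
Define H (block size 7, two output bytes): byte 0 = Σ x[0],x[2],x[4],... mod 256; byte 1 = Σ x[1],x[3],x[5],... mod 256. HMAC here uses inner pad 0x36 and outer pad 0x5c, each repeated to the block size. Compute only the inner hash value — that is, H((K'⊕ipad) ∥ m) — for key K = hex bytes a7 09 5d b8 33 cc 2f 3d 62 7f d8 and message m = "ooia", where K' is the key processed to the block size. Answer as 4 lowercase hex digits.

Key hex bytes a7 09 5d b8 33 cc 2f 3d 62 7f d8 is 11 bytes > B = 7, so hash it first: H(key) = a0 49, then zero-pad to 7 bytes: K' = a0 49 00 00 00 00 00.
K' ⊕ ipad = 96 7f 36 36 36 36 36.
Inner input = 96 7f 36 36 36 36 36 ∥ 6f 6f 69 61.
Inner hash: even-index sum = 520 mod 256 = 8; odd-index sum = 451 mod 256 = 195 → 08 c3.

08c3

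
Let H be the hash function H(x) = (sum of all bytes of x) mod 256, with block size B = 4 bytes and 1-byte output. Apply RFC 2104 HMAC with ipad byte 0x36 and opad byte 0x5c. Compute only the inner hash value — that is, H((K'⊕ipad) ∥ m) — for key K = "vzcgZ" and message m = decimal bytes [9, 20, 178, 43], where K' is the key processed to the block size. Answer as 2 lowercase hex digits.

Key "vzcgZ" = 76 7a 63 67 5a is 5 bytes > B = 4, so hash it first: H(key) = 14, then zero-pad to 4 bytes: K' = 14 00 00 00.
K' ⊕ ipad = 22 36 36 36.
Inner input = 22 36 36 36 ∥ 09 14 b2 2b.
Inner hash: sum = 34+54+54+54+9+20+178+43 = 446; mod 256 = 190 → be.

be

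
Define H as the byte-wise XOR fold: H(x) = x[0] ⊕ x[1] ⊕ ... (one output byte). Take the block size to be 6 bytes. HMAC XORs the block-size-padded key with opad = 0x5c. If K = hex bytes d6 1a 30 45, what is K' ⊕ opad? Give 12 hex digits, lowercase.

8a466c195c5c

Key hex bytes d6 1a 30 45 is 4 bytes ≤ B = 6; zero-pad to 6 bytes: K' = d6 1a 30 45 00 00.
XOR each byte with 0x5c: d6⊕5c=8a, 1a⊕5c=46, 30⊕5c=6c, 45⊕5c=19, 00⊕5c=5c, 00⊕5c=5c.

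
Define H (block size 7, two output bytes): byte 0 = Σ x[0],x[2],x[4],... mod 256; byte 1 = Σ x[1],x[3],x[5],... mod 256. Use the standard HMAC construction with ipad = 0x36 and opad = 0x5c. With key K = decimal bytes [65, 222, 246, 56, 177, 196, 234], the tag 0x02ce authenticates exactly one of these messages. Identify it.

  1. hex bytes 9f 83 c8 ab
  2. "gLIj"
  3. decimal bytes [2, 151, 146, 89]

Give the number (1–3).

2

Key decimal bytes [65, 222, 246, 56, 177, 196, 234] = 41 de f6 38 b1 c4 ea is exactly B = 7 bytes: K' = 41 de f6 38 b1 c4 ea.
K' ⊕ ipad = 77 e8 c0 0e 87 f2 dc; K' ⊕ opad = 1d 82 aa 64 ed 98 b6.
m1: inner = H(77 e8 c0 0e 87 f2 dc 9f 83 c8 ab) = c8 4f; tag = H(1d 82 aa 64 ed 98 b6 c8 4f) = b946
m2: inner = H(77 e8 c0 0e 87 f2 dc 67 4c 49 6a) = 50 98; tag = H(1d 82 aa 64 ed 98 b6 50 98) = 02ce ← matches
m3: inner = H(77 e8 c0 0e 87 f2 dc 02 97 92 59) = 8a 7c; tag = H(1d 82 aa 64 ed 98 b6 8a 7c) = e608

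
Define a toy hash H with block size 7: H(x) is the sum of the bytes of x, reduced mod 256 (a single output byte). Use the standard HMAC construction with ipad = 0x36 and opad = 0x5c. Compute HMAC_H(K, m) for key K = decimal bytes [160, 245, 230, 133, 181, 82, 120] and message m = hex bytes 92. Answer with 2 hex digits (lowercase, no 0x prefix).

f6

Key decimal bytes [160, 245, 230, 133, 181, 82, 120] = a0 f5 e6 85 b5 52 78 is exactly B = 7 bytes: K' = a0 f5 e6 85 b5 52 78.
K' ⊕ ipad = 96 c3 d0 b3 83 64 4e.  K' ⊕ opad = fc a9 ba d9 e9 0e 24.
Inner input = (K'⊕ipad) ∥ m = 96 c3 d0 b3 83 64 4e ∥ 92.
Inner hash: sum = 150+195+208+179+131+100+78+146 = 1187; mod 256 = 163 → a3.
Outer input = (K'⊕opad) ∥ inner = fc a9 ba d9 e9 0e 24 ∥ a3.
Outer hash (tag): sum = 252+169+186+217+233+14+36+163 = 1270; mod 256 = 246 → f6.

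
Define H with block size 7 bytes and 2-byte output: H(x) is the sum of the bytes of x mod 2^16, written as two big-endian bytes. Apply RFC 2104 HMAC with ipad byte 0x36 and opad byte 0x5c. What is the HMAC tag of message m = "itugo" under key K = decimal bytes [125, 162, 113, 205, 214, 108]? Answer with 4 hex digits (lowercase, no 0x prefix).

Key decimal bytes [125, 162, 113, 205, 214, 108] = 7d a2 71 cd d6 6c is 6 bytes ≤ B = 7; zero-pad to 7 bytes: K' = 7d a2 71 cd d6 6c 00.
K' ⊕ ipad = 4b 94 47 fb e0 5a 36.  K' ⊕ opad = 21 fe 2d 91 8a 30 5c.
Inner input = (K'⊕ipad) ∥ m = 4b 94 47 fb e0 5a 36 ∥ 69 74 75 67 6f.
Inner hash: sum = 75+148+71+251+224+90+54+105+116+117+103+111 = 1465 → 05 b9.
Outer input = (K'⊕opad) ∥ inner = 21 fe 2d 91 8a 30 5c ∥ 05 b9.
Outer hash (tag): sum = 33+254+45+145+138+48+92+5+185 = 945 → 03 b1.

03b1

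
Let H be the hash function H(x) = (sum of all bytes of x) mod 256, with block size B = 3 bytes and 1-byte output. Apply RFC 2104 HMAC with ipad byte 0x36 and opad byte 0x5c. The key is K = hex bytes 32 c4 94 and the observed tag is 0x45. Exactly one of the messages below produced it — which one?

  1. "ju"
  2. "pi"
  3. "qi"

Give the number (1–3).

Key hex bytes 32 c4 94 is exactly B = 3 bytes: K' = 32 c4 94.
K' ⊕ ipad = 04 f2 a2; K' ⊕ opad = 6e 98 c8.
m1: inner = H(04 f2 a2 6a 75) = 77; tag = H(6e 98 c8 77) = 45 ← matches
m2: inner = H(04 f2 a2 70 69) = 71; tag = H(6e 98 c8 71) = 3f
m3: inner = H(04 f2 a2 71 69) = 72; tag = H(6e 98 c8 72) = 40

1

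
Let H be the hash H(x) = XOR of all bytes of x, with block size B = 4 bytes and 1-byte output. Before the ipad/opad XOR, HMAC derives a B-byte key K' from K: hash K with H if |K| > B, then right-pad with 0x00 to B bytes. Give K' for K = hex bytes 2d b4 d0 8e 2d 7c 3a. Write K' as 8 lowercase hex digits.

|K| = 7 > B = 4, so first hash the key.
H(K): XOR 2d⊕b4⊕d0⊕8e⊕2d⊕7c⊕3a = ac.
Zero-pad H(K) = ac to 4 bytes: K' = ac 00 00 00.

ac000000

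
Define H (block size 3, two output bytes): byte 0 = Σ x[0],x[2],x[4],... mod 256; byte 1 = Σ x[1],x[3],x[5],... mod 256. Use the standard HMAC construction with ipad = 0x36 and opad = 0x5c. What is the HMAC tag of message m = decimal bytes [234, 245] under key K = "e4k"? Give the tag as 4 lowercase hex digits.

5c0d

Key "e4k" = 65 34 6b is exactly B = 3 bytes: K' = 65 34 6b.
K' ⊕ ipad = 53 02 5d.  K' ⊕ opad = 39 68 37.
Inner input = (K'⊕ipad) ∥ m = 53 02 5d ∥ ea f5.
Inner hash: even-index sum = 421 mod 256 = 165; odd-index sum = 236 mod 256 = 236 → a5 ec.
Outer input = (K'⊕opad) ∥ inner = 39 68 37 ∥ a5 ec.
Outer hash (tag): even-index sum = 348 mod 256 = 92; odd-index sum = 269 mod 256 = 13 → 5c 0d.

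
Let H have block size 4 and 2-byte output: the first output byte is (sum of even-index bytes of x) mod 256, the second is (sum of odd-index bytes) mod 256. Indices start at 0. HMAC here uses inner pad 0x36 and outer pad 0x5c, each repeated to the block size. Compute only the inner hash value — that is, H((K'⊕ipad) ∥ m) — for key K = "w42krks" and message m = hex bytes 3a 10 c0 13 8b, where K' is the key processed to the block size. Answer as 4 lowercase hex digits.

7395

Key "w42krks" = 77 34 32 6b 72 6b 73 is 7 bytes > B = 4, so hash it first: H(key) = 8e 0a, then zero-pad to 4 bytes: K' = 8e 0a 00 00.
K' ⊕ ipad = b8 3c 36 36.
Inner input = b8 3c 36 36 ∥ 3a 10 c0 13 8b.
Inner hash: even-index sum = 627 mod 256 = 115; odd-index sum = 149 mod 256 = 149 → 73 95.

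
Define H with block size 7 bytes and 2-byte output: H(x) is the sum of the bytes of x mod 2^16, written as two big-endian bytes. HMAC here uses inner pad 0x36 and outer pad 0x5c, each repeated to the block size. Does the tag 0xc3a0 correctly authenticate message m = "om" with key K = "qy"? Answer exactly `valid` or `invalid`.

Key "qy" = 71 79 is 2 bytes ≤ B = 7; zero-pad to 7 bytes: K' = 71 79 00 00 00 00 00.
K' ⊕ ipad = 47 4f 36 36 36 36 36; K' ⊕ opad = 2d 25 5c 5c 5c 5c 5c.
Inner hash: sum = 71+79+54+54+54+54+54+111+109 = 640 → 02 80.
Outer hash (recomputed tag): sum = 45+37+92+92+92+92+92+2+128 = 672 → 02 a0.
Recomputed tag = 02a0; claimed = c3a0 → mismatch.

invalid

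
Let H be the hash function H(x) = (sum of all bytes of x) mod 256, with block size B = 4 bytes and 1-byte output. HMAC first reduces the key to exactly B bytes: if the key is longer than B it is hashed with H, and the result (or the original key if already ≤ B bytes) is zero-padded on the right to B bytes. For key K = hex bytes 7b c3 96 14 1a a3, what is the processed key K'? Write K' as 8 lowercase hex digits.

a5000000

|K| = 6 > B = 4, so first hash the key.
H(K): sum = 123+195+150+20+26+163 = 677; mod 256 = 165 → a5.
Zero-pad H(K) = a5 to 4 bytes: K' = a5 00 00 00.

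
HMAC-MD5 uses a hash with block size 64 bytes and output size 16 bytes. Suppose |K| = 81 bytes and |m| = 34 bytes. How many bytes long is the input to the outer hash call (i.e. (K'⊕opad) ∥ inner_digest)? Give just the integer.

80

Key is 81 > 64 bytes, so it is hashed to 16 bytes then zero-padded to 64: |K'| = 64.
Outer input = (K'⊕opad) ∥ H(inner) → 64 + 16 = 80 bytes.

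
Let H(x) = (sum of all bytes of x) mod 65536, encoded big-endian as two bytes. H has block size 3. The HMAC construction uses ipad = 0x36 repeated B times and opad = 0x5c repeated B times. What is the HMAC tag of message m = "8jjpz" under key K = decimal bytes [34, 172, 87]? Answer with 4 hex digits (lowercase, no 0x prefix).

0181

Key decimal bytes [34, 172, 87] = 22 ac 57 is exactly B = 3 bytes: K' = 22 ac 57.
K' ⊕ ipad = 14 9a 61.  K' ⊕ opad = 7e f0 0b.
Inner input = (K'⊕ipad) ∥ m = 14 9a 61 ∥ 38 6a 6a 70 7a.
Inner hash: sum = 20+154+97+56+106+106+112+122 = 773 → 03 05.
Outer input = (K'⊕opad) ∥ inner = 7e f0 0b ∥ 03 05.
Outer hash (tag): sum = 126+240+11+3+5 = 385 → 01 81.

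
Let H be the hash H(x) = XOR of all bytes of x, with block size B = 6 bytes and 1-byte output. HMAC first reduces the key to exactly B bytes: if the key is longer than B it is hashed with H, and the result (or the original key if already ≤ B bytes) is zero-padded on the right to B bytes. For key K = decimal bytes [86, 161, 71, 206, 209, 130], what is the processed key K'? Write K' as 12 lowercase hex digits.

Key decimal bytes [86, 161, 71, 206, 209, 130] = 56 a1 47 ce d1 82 is exactly B = 6 bytes: K' = 56 a1 47 ce d1 82.

56a147ced182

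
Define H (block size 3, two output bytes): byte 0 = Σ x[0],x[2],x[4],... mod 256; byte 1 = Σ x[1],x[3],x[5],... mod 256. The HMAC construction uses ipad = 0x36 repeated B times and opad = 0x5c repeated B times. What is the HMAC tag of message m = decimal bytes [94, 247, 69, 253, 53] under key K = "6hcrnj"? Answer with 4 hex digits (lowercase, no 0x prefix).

0173

Key "6hcrnj" = 36 68 63 72 6e 6a is 6 bytes > B = 3, so hash it first: H(key) = 07 44, then zero-pad to 3 bytes: K' = 07 44 00.
K' ⊕ ipad = 31 72 36.  K' ⊕ opad = 5b 18 5c.
Inner input = (K'⊕ipad) ∥ m = 31 72 36 ∥ 5e f7 45 fd 35.
Inner hash: even-index sum = 603 mod 256 = 91; odd-index sum = 330 mod 256 = 74 → 5b 4a.
Outer input = (K'⊕opad) ∥ inner = 5b 18 5c ∥ 5b 4a.
Outer hash (tag): even-index sum = 257 mod 256 = 1; odd-index sum = 115 mod 256 = 115 → 01 73.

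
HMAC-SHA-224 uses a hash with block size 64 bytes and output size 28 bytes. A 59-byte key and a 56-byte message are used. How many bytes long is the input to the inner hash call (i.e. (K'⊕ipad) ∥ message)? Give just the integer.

120

Key is 59 ≤ 64 bytes, zero-padded: |K'| = 64.
Inner input = (K'⊕ipad) ∥ m → 64 + 56 = 120 bytes.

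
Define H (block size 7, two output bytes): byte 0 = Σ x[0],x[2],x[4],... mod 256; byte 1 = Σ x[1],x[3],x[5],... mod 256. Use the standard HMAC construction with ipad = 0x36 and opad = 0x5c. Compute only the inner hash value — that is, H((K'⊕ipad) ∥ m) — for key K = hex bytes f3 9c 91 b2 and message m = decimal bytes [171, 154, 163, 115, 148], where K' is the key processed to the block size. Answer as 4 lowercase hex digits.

Key hex bytes f3 9c 91 b2 is 4 bytes ≤ B = 7; zero-pad to 7 bytes: K' = f3 9c 91 b2 00 00 00.
K' ⊕ ipad = c5 aa a7 84 36 36 36.
Inner input = c5 aa a7 84 36 36 36 ∥ ab 9a a3 73 94.
Inner hash: even-index sum = 741 mod 256 = 229; odd-index sum = 838 mod 256 = 70 → e5 46.

e546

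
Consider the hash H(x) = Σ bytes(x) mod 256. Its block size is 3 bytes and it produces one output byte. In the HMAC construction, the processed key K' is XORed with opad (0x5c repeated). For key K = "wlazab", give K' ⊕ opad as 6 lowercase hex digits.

dd5c5c

Key "wlazab" = 77 6c 61 7a 61 62 is 6 bytes > B = 3, so hash it first: H(key) = 81, then zero-pad to 3 bytes: K' = 81 00 00.
XOR each byte with 0x5c: 81⊕5c=dd, 00⊕5c=5c, 00⊕5c=5c.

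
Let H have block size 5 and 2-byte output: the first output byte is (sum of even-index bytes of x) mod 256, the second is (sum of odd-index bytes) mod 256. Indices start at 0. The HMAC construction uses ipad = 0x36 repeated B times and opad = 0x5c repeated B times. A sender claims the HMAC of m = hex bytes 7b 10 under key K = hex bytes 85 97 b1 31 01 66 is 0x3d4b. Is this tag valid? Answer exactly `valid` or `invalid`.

Key hex bytes 85 97 b1 31 01 66 is 6 bytes > B = 5, so hash it first: H(key) = 37 2e, then zero-pad to 5 bytes: K' = 37 2e 00 00 00.
K' ⊕ ipad = 01 18 36 36 36; K' ⊕ opad = 6b 72 5c 5c 5c.
Inner hash: even-index sum = 125 mod 256 = 125; odd-index sum = 201 mod 256 = 201 → 7d c9.
Outer hash (recomputed tag): even-index sum = 492 mod 256 = 236; odd-index sum = 331 mod 256 = 75 → ec 4b.
Recomputed tag = ec4b; claimed = 3d4b → mismatch.

invalid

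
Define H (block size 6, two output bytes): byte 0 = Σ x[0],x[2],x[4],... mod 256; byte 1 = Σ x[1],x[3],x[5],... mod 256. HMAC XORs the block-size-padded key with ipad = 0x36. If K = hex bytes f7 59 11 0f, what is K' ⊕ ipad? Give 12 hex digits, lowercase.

Key hex bytes f7 59 11 0f is 4 bytes ≤ B = 6; zero-pad to 6 bytes: K' = f7 59 11 0f 00 00.
XOR each byte with 0x36: f7⊕36=c1, 59⊕36=6f, 11⊕36=27, 0f⊕36=39, 00⊕36=36, 00⊕36=36.

c16f27393636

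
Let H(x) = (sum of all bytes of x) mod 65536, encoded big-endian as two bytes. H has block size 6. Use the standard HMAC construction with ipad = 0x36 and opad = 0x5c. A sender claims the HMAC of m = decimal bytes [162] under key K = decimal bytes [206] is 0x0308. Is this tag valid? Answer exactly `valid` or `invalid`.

valid

Key decimal bytes [206] = ce is 1 byte ≤ B = 6; zero-pad to 6 bytes: K' = ce 00 00 00 00 00.
K' ⊕ ipad = f8 36 36 36 36 36; K' ⊕ opad = 92 5c 5c 5c 5c 5c.
Inner hash: sum = 248+54+54+54+54+54+162 = 680 → 02 a8.
Outer hash (recomputed tag): sum = 146+92+92+92+92+92+2+168 = 776 → 03 08.
Recomputed tag = 0308; claimed = 0308 → match.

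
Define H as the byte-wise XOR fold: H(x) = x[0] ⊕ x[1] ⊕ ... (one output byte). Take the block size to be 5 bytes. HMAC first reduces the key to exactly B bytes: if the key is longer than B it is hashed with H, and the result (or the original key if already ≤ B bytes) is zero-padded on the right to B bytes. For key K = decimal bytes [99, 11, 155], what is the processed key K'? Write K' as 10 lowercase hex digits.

630b9b0000

Key decimal bytes [99, 11, 155] = 63 0b 9b is 3 bytes ≤ B = 5; zero-pad to 5 bytes: K' = 63 0b 9b 00 00.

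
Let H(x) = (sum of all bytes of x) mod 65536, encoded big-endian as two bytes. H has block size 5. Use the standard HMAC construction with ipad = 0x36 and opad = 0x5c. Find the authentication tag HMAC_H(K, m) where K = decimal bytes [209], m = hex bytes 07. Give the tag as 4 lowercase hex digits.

Key decimal bytes [209] = d1 is 1 byte ≤ B = 5; zero-pad to 5 bytes: K' = d1 00 00 00 00.
K' ⊕ ipad = e7 36 36 36 36.  K' ⊕ opad = 8d 5c 5c 5c 5c.
Inner input = (K'⊕ipad) ∥ m = e7 36 36 36 36 ∥ 07.
Inner hash: sum = 231+54+54+54+54+7 = 454 → 01 c6.
Outer input = (K'⊕opad) ∥ inner = 8d 5c 5c 5c 5c ∥ 01 c6.
Outer hash (tag): sum = 141+92+92+92+92+1+198 = 708 → 02 c4.

02c4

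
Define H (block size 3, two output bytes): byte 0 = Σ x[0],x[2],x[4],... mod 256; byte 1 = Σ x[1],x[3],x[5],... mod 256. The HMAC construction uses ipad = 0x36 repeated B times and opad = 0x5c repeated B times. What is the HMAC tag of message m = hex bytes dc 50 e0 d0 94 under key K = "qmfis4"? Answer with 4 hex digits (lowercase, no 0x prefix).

fe28

Key "qmfis4" = 71 6d 66 69 73 34 is 6 bytes > B = 3, so hash it first: H(key) = 4a 0a, then zero-pad to 3 bytes: K' = 4a 0a 00.
K' ⊕ ipad = 7c 3c 36.  K' ⊕ opad = 16 56 5c.
Inner input = (K'⊕ipad) ∥ m = 7c 3c 36 ∥ dc 50 e0 d0 94.
Inner hash: even-index sum = 466 mod 256 = 210; odd-index sum = 652 mod 256 = 140 → d2 8c.
Outer input = (K'⊕opad) ∥ inner = 16 56 5c ∥ d2 8c.
Outer hash (tag): even-index sum = 254 mod 256 = 254; odd-index sum = 296 mod 256 = 40 → fe 28.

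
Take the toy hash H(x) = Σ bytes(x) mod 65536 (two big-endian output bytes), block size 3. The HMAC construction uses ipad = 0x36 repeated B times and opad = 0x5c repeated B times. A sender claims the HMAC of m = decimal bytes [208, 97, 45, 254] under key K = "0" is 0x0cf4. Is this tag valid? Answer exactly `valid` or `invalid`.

invalid

Key "0" = 30 is 1 byte ≤ B = 3; zero-pad to 3 bytes: K' = 30 00 00.
K' ⊕ ipad = 06 36 36; K' ⊕ opad = 6c 5c 5c.
Inner hash: sum = 6+54+54+208+97+45+254 = 718 → 02 ce.
Outer hash (recomputed tag): sum = 108+92+92+2+206 = 500 → 01 f4.
Recomputed tag = 01f4; claimed = 0cf4 → mismatch.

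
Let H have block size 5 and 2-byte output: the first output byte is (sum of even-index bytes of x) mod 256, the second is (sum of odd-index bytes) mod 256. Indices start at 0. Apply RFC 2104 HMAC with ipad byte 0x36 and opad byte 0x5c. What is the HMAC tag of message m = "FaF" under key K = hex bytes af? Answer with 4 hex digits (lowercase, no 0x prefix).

a31e

Key hex bytes af is 1 byte ≤ B = 5; zero-pad to 5 bytes: K' = af 00 00 00 00.
K' ⊕ ipad = 99 36 36 36 36.  K' ⊕ opad = f3 5c 5c 5c 5c.
Inner input = (K'⊕ipad) ∥ m = 99 36 36 36 36 ∥ 46 61 46.
Inner hash: even-index sum = 358 mod 256 = 102; odd-index sum = 248 mod 256 = 248 → 66 f8.
Outer input = (K'⊕opad) ∥ inner = f3 5c 5c 5c 5c ∥ 66 f8.
Outer hash (tag): even-index sum = 675 mod 256 = 163; odd-index sum = 286 mod 256 = 30 → a3 1e.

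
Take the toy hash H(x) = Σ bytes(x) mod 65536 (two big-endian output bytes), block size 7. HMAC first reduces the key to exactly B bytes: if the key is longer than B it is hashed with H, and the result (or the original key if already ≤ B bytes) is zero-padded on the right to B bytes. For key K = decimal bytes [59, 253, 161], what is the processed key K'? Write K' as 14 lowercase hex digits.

3bfda100000000

Key decimal bytes [59, 253, 161] = 3b fd a1 is 3 bytes ≤ B = 7; zero-pad to 7 bytes: K' = 3b fd a1 00 00 00 00.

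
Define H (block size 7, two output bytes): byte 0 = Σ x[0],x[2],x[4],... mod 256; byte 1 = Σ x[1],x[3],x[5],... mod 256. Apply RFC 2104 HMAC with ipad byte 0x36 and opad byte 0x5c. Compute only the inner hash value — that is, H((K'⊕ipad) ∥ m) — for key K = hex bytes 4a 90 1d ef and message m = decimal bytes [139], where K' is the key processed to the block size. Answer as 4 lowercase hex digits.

1340

Key hex bytes 4a 90 1d ef is 4 bytes ≤ B = 7; zero-pad to 7 bytes: K' = 4a 90 1d ef 00 00 00.
K' ⊕ ipad = 7c a6 2b d9 36 36 36.
Inner input = 7c a6 2b d9 36 36 36 ∥ 8b.
Inner hash: even-index sum = 275 mod 256 = 19; odd-index sum = 576 mod 256 = 64 → 13 40.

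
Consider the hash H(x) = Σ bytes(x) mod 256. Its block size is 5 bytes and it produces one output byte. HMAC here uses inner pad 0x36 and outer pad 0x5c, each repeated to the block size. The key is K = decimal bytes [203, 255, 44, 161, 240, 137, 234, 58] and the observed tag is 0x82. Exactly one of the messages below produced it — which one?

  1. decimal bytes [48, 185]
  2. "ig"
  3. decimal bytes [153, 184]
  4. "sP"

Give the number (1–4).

2

Key decimal bytes [203, 255, 44, 161, 240, 137, 234, 58] = cb ff 2c a1 f0 89 ea 3a is 8 bytes > B = 5, so hash it first: H(key) = 34, then zero-pad to 5 bytes: K' = 34 00 00 00 00.
K' ⊕ ipad = 02 36 36 36 36; K' ⊕ opad = 68 5c 5c 5c 5c.
m1: inner = H(02 36 36 36 36 30 b9) = c3; tag = H(68 5c 5c 5c 5c c3) = 9b
m2: inner = H(02 36 36 36 36 69 67) = aa; tag = H(68 5c 5c 5c 5c aa) = 82 ← matches
m3: inner = H(02 36 36 36 36 99 b8) = 2b; tag = H(68 5c 5c 5c 5c 2b) = 03
m4: inner = H(02 36 36 36 36 73 50) = 9d; tag = H(68 5c 5c 5c 5c 9d) = 75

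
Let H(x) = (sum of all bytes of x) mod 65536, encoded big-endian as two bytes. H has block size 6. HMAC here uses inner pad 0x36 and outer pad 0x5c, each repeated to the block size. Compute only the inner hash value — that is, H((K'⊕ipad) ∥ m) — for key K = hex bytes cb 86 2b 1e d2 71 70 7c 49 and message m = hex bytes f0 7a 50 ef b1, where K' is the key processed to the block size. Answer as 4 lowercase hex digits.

0488

Key hex bytes cb 86 2b 1e d2 71 70 7c 49 is 9 bytes > B = 6, so hash it first: H(key) = 04 12, then zero-pad to 6 bytes: K' = 04 12 00 00 00 00.
K' ⊕ ipad = 32 24 36 36 36 36.
Inner input = 32 24 36 36 36 36 ∥ f0 7a 50 ef b1.
Inner hash: sum = 50+36+54+54+54+54+240+122+80+239+177 = 1160 → 04 88.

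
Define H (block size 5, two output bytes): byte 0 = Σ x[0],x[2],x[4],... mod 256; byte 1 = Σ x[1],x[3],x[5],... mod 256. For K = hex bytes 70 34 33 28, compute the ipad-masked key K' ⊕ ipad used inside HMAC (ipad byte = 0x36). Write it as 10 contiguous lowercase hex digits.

4602051e36

Key hex bytes 70 34 33 28 is 4 bytes ≤ B = 5; zero-pad to 5 bytes: K' = 70 34 33 28 00.
XOR each byte with 0x36: 70⊕36=46, 34⊕36=02, 33⊕36=05, 28⊕36=1e, 00⊕36=36.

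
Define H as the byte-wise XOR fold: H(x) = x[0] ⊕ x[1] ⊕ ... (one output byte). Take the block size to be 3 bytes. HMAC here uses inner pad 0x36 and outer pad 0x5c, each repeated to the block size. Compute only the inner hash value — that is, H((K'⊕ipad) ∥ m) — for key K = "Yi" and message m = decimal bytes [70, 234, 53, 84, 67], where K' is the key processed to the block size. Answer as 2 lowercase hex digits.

Key "Yi" = 59 69 is 2 bytes ≤ B = 3; zero-pad to 3 bytes: K' = 59 69 00.
K' ⊕ ipad = 6f 5f 36.
Inner input = 6f 5f 36 ∥ 46 ea 35 54 43.
Inner hash: XOR 6f⊕5f⊕36⊕46⊕ea⊕35⊕54⊕43 = 88.

88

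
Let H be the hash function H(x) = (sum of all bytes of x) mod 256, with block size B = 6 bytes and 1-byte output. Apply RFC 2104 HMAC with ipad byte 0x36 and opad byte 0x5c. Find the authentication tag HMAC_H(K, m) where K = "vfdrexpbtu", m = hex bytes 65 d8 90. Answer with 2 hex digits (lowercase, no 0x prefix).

Key "vfdrexpbtu" = 76 66 64 72 65 78 70 62 74 75 is 10 bytes > B = 6, so hash it first: H(key) = 4a, then zero-pad to 6 bytes: K' = 4a 00 00 00 00 00.
K' ⊕ ipad = 7c 36 36 36 36 36.  K' ⊕ opad = 16 5c 5c 5c 5c 5c.
Inner input = (K'⊕ipad) ∥ m = 7c 36 36 36 36 36 ∥ 65 d8 90.
Inner hash: sum = 124+54+54+54+54+54+101+216+144 = 855; mod 256 = 87 → 57.
Outer input = (K'⊕opad) ∥ inner = 16 5c 5c 5c 5c 5c ∥ 57.
Outer hash (tag): sum = 22+92+92+92+92+92+87 = 569; mod 256 = 57 → 39.

39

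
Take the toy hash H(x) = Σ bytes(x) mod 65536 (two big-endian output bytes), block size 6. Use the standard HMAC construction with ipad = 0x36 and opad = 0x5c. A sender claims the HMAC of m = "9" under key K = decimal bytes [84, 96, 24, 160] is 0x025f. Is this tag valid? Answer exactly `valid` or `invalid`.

valid

Key decimal bytes [84, 96, 24, 160] = 54 60 18 a0 is 4 bytes ≤ B = 6; zero-pad to 6 bytes: K' = 54 60 18 a0 00 00.
K' ⊕ ipad = 62 56 2e 96 36 36; K' ⊕ opad = 08 3c 44 fc 5c 5c.
Inner hash: sum = 98+86+46+150+54+54+57 = 545 → 02 21.
Outer hash (recomputed tag): sum = 8+60+68+252+92+92+2+33 = 607 → 02 5f.
Recomputed tag = 025f; claimed = 025f → match.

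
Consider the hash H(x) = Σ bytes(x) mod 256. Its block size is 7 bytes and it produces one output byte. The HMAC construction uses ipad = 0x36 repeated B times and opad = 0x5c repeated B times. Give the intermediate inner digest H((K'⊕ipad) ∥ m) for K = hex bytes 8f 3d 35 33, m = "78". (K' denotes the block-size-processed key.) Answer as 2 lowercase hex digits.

Key hex bytes 8f 3d 35 33 is 4 bytes ≤ B = 7; zero-pad to 7 bytes: K' = 8f 3d 35 33 00 00 00.
K' ⊕ ipad = b9 0b 03 05 36 36 36.
Inner input = b9 0b 03 05 36 36 36 ∥ 37 38.
Inner hash: sum = 185+11+3+5+54+54+54+55+56 = 477; mod 256 = 221 → dd.

dd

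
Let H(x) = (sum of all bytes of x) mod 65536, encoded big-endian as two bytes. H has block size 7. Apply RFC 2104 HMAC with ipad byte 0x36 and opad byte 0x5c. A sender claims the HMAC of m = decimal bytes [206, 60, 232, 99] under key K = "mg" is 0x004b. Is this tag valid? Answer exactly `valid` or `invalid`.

Key "mg" = 6d 67 is 2 bytes ≤ B = 7; zero-pad to 7 bytes: K' = 6d 67 00 00 00 00 00.
K' ⊕ ipad = 5b 51 36 36 36 36 36; K' ⊕ opad = 31 3b 5c 5c 5c 5c 5c.
Inner hash: sum = 91+81+54+54+54+54+54+206+60+232+99 = 1039 → 04 0f.
Outer hash (recomputed tag): sum = 49+59+92+92+92+92+92+4+15 = 587 → 02 4b.
Recomputed tag = 024b; claimed = 004b → mismatch.

invalid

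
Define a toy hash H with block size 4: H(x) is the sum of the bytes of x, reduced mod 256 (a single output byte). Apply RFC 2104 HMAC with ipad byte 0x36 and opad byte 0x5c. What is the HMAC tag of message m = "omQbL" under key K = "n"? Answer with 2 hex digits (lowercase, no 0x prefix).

1b

Key "n" = 6e is 1 byte ≤ B = 4; zero-pad to 4 bytes: K' = 6e 00 00 00.
K' ⊕ ipad = 58 36 36 36.  K' ⊕ opad = 32 5c 5c 5c.
Inner input = (K'⊕ipad) ∥ m = 58 36 36 36 ∥ 6f 6d 51 62 4c.
Inner hash: sum = 88+54+54+54+111+109+81+98+76 = 725; mod 256 = 213 → d5.
Outer input = (K'⊕opad) ∥ inner = 32 5c 5c 5c ∥ d5.
Outer hash (tag): sum = 50+92+92+92+213 = 539; mod 256 = 27 → 1b.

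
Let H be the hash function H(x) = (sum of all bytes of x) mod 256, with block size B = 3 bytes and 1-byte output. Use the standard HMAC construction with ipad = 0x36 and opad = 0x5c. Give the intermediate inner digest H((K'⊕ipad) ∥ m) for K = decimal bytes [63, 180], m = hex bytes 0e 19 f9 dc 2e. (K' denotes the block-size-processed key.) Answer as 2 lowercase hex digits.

eb

Key decimal bytes [63, 180] = 3f b4 is 2 bytes ≤ B = 3; zero-pad to 3 bytes: K' = 3f b4 00.
K' ⊕ ipad = 09 82 36.
Inner input = 09 82 36 ∥ 0e 19 f9 dc 2e.
Inner hash: sum = 9+130+54+14+25+249+220+46 = 747; mod 256 = 235 → eb.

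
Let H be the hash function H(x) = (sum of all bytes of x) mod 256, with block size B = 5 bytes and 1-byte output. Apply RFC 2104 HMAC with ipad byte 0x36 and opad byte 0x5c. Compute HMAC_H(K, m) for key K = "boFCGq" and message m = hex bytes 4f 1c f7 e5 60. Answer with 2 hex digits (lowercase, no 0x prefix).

61

Key "boFCGq" = 62 6f 46 43 47 71 is 6 bytes > B = 5, so hash it first: H(key) = 12, then zero-pad to 5 bytes: K' = 12 00 00 00 00.
K' ⊕ ipad = 24 36 36 36 36.  K' ⊕ opad = 4e 5c 5c 5c 5c.
Inner input = (K'⊕ipad) ∥ m = 24 36 36 36 36 ∥ 4f 1c f7 e5 60.
Inner hash: sum = 36+54+54+54+54+79+28+247+229+96 = 931; mod 256 = 163 → a3.
Outer input = (K'⊕opad) ∥ inner = 4e 5c 5c 5c 5c ∥ a3.
Outer hash (tag): sum = 78+92+92+92+92+163 = 609; mod 256 = 97 → 61.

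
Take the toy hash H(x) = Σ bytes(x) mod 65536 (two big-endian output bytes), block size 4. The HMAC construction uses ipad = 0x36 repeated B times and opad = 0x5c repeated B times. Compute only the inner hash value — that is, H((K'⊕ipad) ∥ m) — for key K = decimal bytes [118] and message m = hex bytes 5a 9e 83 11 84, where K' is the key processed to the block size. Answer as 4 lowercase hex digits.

02f2

Key decimal bytes [118] = 76 is 1 byte ≤ B = 4; zero-pad to 4 bytes: K' = 76 00 00 00.
K' ⊕ ipad = 40 36 36 36.
Inner input = 40 36 36 36 ∥ 5a 9e 83 11 84.
Inner hash: sum = 64+54+54+54+90+158+131+17+132 = 754 → 02 f2.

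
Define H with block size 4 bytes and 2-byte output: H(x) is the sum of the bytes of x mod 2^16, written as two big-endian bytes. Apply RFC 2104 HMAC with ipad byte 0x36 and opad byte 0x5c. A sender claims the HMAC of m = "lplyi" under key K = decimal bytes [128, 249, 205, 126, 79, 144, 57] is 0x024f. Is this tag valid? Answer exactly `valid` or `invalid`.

Key decimal bytes [128, 249, 205, 126, 79, 144, 57] = 80 f9 cd 7e 4f 90 39 is 7 bytes > B = 4, so hash it first: H(key) = 03 dc, then zero-pad to 4 bytes: K' = 03 dc 00 00.
K' ⊕ ipad = 35 ea 36 36; K' ⊕ opad = 5f 80 5c 5c.
Inner hash: sum = 53+234+54+54+108+112+108+121+105 = 949 → 03 b5.
Outer hash (recomputed tag): sum = 95+128+92+92+3+181 = 591 → 02 4f.
Recomputed tag = 024f; claimed = 024f → match.

valid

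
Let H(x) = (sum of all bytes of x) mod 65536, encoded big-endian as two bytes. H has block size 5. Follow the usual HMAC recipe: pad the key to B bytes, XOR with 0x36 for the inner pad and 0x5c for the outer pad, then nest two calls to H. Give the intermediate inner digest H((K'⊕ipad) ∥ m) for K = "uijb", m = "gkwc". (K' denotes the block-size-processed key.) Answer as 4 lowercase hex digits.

Key "uijb" = 75 69 6a 62 is 4 bytes ≤ B = 5; zero-pad to 5 bytes: K' = 75 69 6a 62 00.
K' ⊕ ipad = 43 5f 5c 54 36.
Inner input = 43 5f 5c 54 36 ∥ 67 6b 77 63.
Inner hash: sum = 67+95+92+84+54+103+107+119+99 = 820 → 03 34.

0334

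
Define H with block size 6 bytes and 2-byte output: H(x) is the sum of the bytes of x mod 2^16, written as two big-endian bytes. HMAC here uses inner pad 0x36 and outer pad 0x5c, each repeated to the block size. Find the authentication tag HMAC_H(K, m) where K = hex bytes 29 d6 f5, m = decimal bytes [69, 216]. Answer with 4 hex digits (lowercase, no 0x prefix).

0340

Key hex bytes 29 d6 f5 is 3 bytes ≤ B = 6; zero-pad to 6 bytes: K' = 29 d6 f5 00 00 00.
K' ⊕ ipad = 1f e0 c3 36 36 36.  K' ⊕ opad = 75 8a a9 5c 5c 5c.
Inner input = (K'⊕ipad) ∥ m = 1f e0 c3 36 36 36 ∥ 45 d8.
Inner hash: sum = 31+224+195+54+54+54+69+216 = 897 → 03 81.
Outer input = (K'⊕opad) ∥ inner = 75 8a a9 5c 5c 5c ∥ 03 81.
Outer hash (tag): sum = 117+138+169+92+92+92+3+129 = 832 → 03 40.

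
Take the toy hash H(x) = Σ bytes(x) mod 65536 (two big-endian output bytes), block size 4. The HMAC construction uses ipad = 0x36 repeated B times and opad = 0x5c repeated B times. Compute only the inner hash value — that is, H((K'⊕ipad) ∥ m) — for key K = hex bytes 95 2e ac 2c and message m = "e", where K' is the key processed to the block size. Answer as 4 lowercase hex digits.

01d4

Key hex bytes 95 2e ac 2c is exactly B = 4 bytes: K' = 95 2e ac 2c.
K' ⊕ ipad = a3 18 9a 1a.
Inner input = a3 18 9a 1a ∥ 65.
Inner hash: sum = 163+24+154+26+101 = 468 → 01 d4.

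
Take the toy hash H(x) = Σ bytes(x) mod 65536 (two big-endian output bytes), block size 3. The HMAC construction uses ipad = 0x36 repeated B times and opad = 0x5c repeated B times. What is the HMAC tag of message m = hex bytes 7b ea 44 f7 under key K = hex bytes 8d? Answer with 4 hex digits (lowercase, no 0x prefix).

0253

Key hex bytes 8d is 1 byte ≤ B = 3; zero-pad to 3 bytes: K' = 8d 00 00.
K' ⊕ ipad = bb 36 36.  K' ⊕ opad = d1 5c 5c.
Inner input = (K'⊕ipad) ∥ m = bb 36 36 ∥ 7b ea 44 f7.
Inner hash: sum = 187+54+54+123+234+68+247 = 967 → 03 c7.
Outer input = (K'⊕opad) ∥ inner = d1 5c 5c ∥ 03 c7.
Outer hash (tag): sum = 209+92+92+3+199 = 595 → 02 53.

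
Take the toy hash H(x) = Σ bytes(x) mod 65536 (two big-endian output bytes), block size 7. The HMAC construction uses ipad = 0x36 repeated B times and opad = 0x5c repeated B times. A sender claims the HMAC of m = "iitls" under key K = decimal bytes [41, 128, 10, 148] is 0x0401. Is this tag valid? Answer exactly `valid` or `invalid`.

valid

Key decimal bytes [41, 128, 10, 148] = 29 80 0a 94 is 4 bytes ≤ B = 7; zero-pad to 7 bytes: K' = 29 80 0a 94 00 00 00.
K' ⊕ ipad = 1f b6 3c a2 36 36 36; K' ⊕ opad = 75 dc 56 c8 5c 5c 5c.
Inner hash: sum = 31+182+60+162+54+54+54+105+105+116+108+115 = 1146 → 04 7a.
Outer hash (recomputed tag): sum = 117+220+86+200+92+92+92+4+122 = 1025 → 04 01.
Recomputed tag = 0401; claimed = 0401 → match.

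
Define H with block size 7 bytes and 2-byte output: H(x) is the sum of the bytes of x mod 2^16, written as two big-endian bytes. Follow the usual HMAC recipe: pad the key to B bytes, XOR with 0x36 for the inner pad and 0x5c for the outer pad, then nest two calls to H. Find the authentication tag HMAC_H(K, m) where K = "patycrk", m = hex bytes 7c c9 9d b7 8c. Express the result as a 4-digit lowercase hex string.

01a8

Key "patycrk" = 70 61 74 79 63 72 6b is exactly B = 7 bytes: K' = 70 61 74 79 63 72 6b.
K' ⊕ ipad = 46 57 42 4f 55 44 5d.  K' ⊕ opad = 2c 3d 28 25 3f 2e 37.
Inner input = (K'⊕ipad) ∥ m = 46 57 42 4f 55 44 5d ∥ 7c c9 9d b7 8c.
Inner hash: sum = 70+87+66+79+85+68+93+124+201+157+183+140 = 1353 → 05 49.
Outer input = (K'⊕opad) ∥ inner = 2c 3d 28 25 3f 2e 37 ∥ 05 49.
Outer hash (tag): sum = 44+61+40+37+63+46+55+5+73 = 424 → 01 a8.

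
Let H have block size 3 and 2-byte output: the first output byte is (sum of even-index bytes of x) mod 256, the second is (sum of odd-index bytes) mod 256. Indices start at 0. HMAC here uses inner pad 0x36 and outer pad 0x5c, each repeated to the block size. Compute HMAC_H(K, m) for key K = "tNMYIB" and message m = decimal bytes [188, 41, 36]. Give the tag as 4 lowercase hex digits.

Key "tNMYIB" = 74 4e 4d 59 49 42 is 6 bytes > B = 3, so hash it first: H(key) = 0a e9, then zero-pad to 3 bytes: K' = 0a e9 00.
K' ⊕ ipad = 3c df 36.  K' ⊕ opad = 56 b5 5c.
Inner input = (K'⊕ipad) ∥ m = 3c df 36 ∥ bc 29 24.
Inner hash: even-index sum = 155 mod 256 = 155; odd-index sum = 447 mod 256 = 191 → 9b bf.
Outer input = (K'⊕opad) ∥ inner = 56 b5 5c ∥ 9b bf.
Outer hash (tag): even-index sum = 369 mod 256 = 113; odd-index sum = 336 mod 256 = 80 → 71 50.

7150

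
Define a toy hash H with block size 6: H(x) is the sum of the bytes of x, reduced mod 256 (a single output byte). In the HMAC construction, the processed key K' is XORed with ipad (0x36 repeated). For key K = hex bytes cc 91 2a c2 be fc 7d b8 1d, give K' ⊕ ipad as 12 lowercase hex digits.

Key hex bytes cc 91 2a c2 be fc 7d b8 1d is 9 bytes > B = 6, so hash it first: H(key) = 55, then zero-pad to 6 bytes: K' = 55 00 00 00 00 00.
XOR each byte with 0x36: 55⊕36=63, 00⊕36=36, 00⊕36=36, 00⊕36=36, 00⊕36=36, 00⊕36=36.

633636363636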